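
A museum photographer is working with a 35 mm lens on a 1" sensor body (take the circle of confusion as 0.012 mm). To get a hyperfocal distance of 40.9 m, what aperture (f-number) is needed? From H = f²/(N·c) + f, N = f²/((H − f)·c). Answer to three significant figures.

Rearrange H = f²/(N·c) + f for N: N = f² / ((H − f)·c).
N = 35² / ((40900 − 35) × 0.012) = 1225 / 490.4 ≈ 2.50.

f/2.50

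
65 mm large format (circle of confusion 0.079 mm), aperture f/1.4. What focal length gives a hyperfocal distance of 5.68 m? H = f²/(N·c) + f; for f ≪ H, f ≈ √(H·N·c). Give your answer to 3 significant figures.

25.0 mm

From H = f²/(N·c) + f, with f ≪ H: f ≈ √(H·N·c) = √(5680 × 1.4 × 0.079) = √628.21 ≈ 25.06 mm.
Exact: f² + N·c·f − N·c·H = 0 ⇒ f = (−N·c + √((N·c)² + 4·N·c·H))/2 = (−0.1106 + √2512.8)/2 ≈ 25.009 mm ≈ 25.0 mm.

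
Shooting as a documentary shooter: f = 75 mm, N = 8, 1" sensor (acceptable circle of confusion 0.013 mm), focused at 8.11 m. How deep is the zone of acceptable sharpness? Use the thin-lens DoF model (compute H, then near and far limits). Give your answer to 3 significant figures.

Hyperfocal distance H = f²/(N·c) + f = 75²/(8 × 0.013) + 75 = 5625/0.104 + 75 ≈ 54161.5 mm ≈ 54.16 m.
Near limit Dn = s·(H − f)/(H + s − 2f) = 8110 × (54161.5 − 75) / (54161.5 + 8110 − 2 × 75) = 8110 × 54086.5 / 62121.5 ≈ 7061.0 mm.
Far limit Df = s·(H − f)/(H − s) = 8110 × (54161.5 − 75) / (54161.5 − 8110) = 8110 × 54086.5 / 46051.5 ≈ 9525.0 mm.
Depth of field = Df − Dn = 9525.0 − 7061.0 ≈ 2464.0 mm ≈ 2.46 m.

2.46 m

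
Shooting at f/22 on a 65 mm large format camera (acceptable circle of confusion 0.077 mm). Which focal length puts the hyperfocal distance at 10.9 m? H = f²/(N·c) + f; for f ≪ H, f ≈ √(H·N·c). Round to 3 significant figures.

From H = f²/(N·c) + f, with f ≪ H: f ≈ √(H·N·c) = √(10900 × 22 × 0.077) = √18465 ≈ 135.9 mm.
Exact: f² + N·c·f − N·c·H = 0 ⇒ f = (−N·c + √((N·c)² + 4·N·c·H))/2 = (−1.694 + √73861)/2 ≈ 135.04 mm ≈ 135 mm.

135 mm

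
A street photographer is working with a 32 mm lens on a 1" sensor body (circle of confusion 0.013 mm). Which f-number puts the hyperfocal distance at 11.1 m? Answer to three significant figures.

Rearrange H = f²/(N·c) + f for N: N = f² / ((H − f)·c).
N = 32² / ((11100 − 32) × 0.013) = 1024 / 143.9 ≈ 7.12.

f/7.12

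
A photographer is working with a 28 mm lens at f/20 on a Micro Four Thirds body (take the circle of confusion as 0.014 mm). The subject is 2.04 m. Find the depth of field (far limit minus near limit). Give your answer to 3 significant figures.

6.06 m

Hyperfocal distance H = f²/(N·c) + f = 28²/(20 × 0.014) + 28 = 784/0.28 + 28 ≈ 2828.0 mm ≈ 2.828 m.
Near limit Dn = s·(H − f)/(H + s − 2f) = 2040 × (2828.0 − 28) / (2828.0 + 2040 − 2 × 28) = 2040 × 2800.0 / 4812.0 ≈ 1187.0 mm.
Far limit Df = s·(H − f)/(H − s) = 2040 × (2828.0 − 28) / (2828.0 − 2040) = 2040 × 2800.0 / 788.0 ≈ 7248.7 mm.
Depth of field = Df − Dn = 7248.7 − 1187.0 ≈ 6061.7 mm ≈ 6.06 m.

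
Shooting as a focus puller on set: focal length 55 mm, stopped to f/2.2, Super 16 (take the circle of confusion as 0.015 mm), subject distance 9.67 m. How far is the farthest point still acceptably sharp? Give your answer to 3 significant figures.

Hyperfocal distance H = f²/(N·c) + f = 55²/(2.2 × 0.015) + 55 = 3025/0.033 + 55 ≈ 91721.7 mm ≈ 91.72 m.
Far limit Df = s·(H − f)/(H − s) = 9670 × (91721.7 − 55) / (91721.7 − 9670) = 9670 × 91666.7 / 82051.7 ≈ 10803 mm ≈ 10.8 m.

10.8 m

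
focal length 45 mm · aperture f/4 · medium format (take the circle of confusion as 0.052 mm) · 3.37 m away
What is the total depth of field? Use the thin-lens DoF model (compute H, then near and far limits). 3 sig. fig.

Hyperfocal distance H = f²/(N·c) + f = 45²/(4 × 0.052) + 45 = 2025/0.208 + 45 ≈ 9780.6 mm ≈ 9.781 m.
Near limit Dn = s·(H − f)/(H + s − 2f) = 3370 × (9780.6 − 45) / (9780.6 + 3370 − 2 × 45) = 3370 × 9735.6 / 13060.6 ≈ 2512.1 mm.
Far limit Df = s·(H − f)/(H − s) = 3370 × (9780.6 − 45) / (9780.6 − 3370) = 3370 × 9735.6 / 6410.6 ≈ 5117.9 mm.
Depth of field = Df − Dn = 5117.9 − 2512.1 ≈ 2605.8 mm ≈ 2.61 m.

2.61 m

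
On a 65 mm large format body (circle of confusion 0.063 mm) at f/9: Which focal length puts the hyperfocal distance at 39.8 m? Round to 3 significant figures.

From H = f²/(N·c) + f, with f ≪ H: f ≈ √(H·N·c) = √(39800 × 9 × 0.063) = √22567 ≈ 150.2 mm.
The +f correction barely moves this — solving exactly, f² + N·c·f − N·c·H = 0 ⇒ f = (−N·c + √((N·c)² + 4·N·c·H))/2 = (−0.567 + √90267)/2 ≈ 149.94 mm, so f ≈ 150 mm.

150 mm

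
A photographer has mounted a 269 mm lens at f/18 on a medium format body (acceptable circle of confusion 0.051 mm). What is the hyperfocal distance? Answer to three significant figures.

79.1 m

Hyperfocal distance H = f²/(N·c) + f = 269²/(18 × 0.051) + 269 = 72361/0.918 + 269 ≈ 79093.6 mm ≈ 79.1 m.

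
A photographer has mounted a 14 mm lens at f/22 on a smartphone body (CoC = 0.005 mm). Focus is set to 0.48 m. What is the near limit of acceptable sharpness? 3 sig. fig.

380 mm

Hyperfocal distance H = f²/(N·c) + f = 14²/(22 × 0.005) + 14 = 196/0.11 + 14 ≈ 1795.8 mm ≈ 1.796 m.
Near limit Dn = s·(H − f)/(H + s − 2f) = 480 × (1795.8 − 14) / (1795.8 + 480 − 2 × 14) = 480 × 1781.8 / 2247.8 ≈ 380.49 mm.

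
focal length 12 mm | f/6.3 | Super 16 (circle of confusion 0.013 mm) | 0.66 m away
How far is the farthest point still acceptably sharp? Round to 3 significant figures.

1.05 m

Hyperfocal distance H = f²/(N·c) + f = 12²/(6.3 × 0.013) + 12 = 144/0.0819 + 12 ≈ 1770.2 mm ≈ 1.770 m.
Far limit Df = s·(H − f)/(H − s) = 660 × (1770.2 − 12) / (1770.2 − 660) = 660 × 1758.2 / 1110.2 ≈ 1045.2 mm ≈ 1.05 m.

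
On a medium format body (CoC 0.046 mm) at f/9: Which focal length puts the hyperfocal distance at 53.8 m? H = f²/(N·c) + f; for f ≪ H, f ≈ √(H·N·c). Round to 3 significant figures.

149 mm

From H = f²/(N·c) + f, with f ≪ H: f ≈ √(H·N·c) = √(53800 × 9 × 0.046) = √22273 ≈ 149.2 mm.
The +f correction barely moves this — solving exactly, f² + N·c·f − N·c·H = 0 ⇒ f = (−N·c + √((N·c)² + 4·N·c·H))/2 = (−0.414 + √89093)/2 ≈ 149.04 mm, so f ≈ 149 mm.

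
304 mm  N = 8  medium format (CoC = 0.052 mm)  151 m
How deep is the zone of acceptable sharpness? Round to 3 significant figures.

Hyperfocal distance H = f²/(N·c) + f = 304²/(8 × 0.052) + 304 = 92416/0.416 + 304 ≈ 222457.8 mm ≈ 222.5 m.
Near limit Dn = s·(H − f)/(H + s − 2f) = 151000 × (222457.8 − 304) / (222457.8 + 151000 − 2 × 304) = 151000 × 222153.8 / 372849.8 ≈ 89970 mm.
Far limit Df = s·(H − f)/(H − s) = 151000 × (222457.8 − 304) / (222457.8 − 151000) = 151000 × 222153.8 / 71457.8 ≈ 469441 mm.
Depth of field = Df − Dn = 469441 − 89970 ≈ 379471 mm ≈ 379 m.

379 m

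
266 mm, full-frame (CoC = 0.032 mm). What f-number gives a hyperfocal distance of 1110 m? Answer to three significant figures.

f/1.99

Rearrange H = f²/(N·c) + f for N: N = f² / ((H − f)·c).
N = 266² / ((1110000 − 266) × 0.032) = 70756 / 35511 ≈ 1.99.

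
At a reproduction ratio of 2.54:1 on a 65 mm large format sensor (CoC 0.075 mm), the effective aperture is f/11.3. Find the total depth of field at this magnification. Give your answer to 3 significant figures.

At magnification m, DoF ≈ 2·N_eff·c/m² = 2 × 11.3 × 0.075 / 2.54² = 1.695 / 6.452 ≈ 0.263 mm.

0.263 mm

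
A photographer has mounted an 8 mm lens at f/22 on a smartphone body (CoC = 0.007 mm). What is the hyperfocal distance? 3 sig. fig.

Hyperfocal distance H = f²/(N·c) + f = 8²/(22 × 0.007) + 8 = 64/0.154 + 8 ≈ 423.6 mm ≈ 0.424 m.

424 mm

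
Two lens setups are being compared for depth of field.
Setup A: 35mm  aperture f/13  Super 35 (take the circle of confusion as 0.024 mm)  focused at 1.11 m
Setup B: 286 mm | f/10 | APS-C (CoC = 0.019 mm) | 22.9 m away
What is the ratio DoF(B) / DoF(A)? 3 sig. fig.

3.67

Setup A: H = 35²/(13×0.024) + 35 ≈ 3961.3 mm; DoF = Df − Dn = 1528.50 − 871.41 ≈ 657.09 mm.
Setup B: H = 286²/(10×0.019) + 286 ≈ 430791.3 mm; DoF = Df − Dn = 24169.6 − 21757.1 ≈ 2412.5 mm.
Ratio = 2412.5 / 657.09 ≈ 3.67.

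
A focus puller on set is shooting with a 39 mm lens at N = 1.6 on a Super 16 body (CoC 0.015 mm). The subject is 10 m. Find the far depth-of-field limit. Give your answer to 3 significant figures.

11.9 m

Hyperfocal distance H = f²/(N·c) + f = 39²/(1.6 × 0.015) + 39 = 1521/0.024 + 39 ≈ 63414.0 mm ≈ 63.41 m.
Far limit Df = s·(H − f)/(H − s) = 10000 × (63414.0 − 39) / (63414.0 − 10000) = 10000 × 63375.0 / 53414.0 ≈ 11865 mm ≈ 11.9 m.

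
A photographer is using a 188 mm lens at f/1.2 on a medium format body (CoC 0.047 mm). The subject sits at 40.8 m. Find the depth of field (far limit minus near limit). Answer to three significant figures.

5.31 m

Hyperfocal distance H = f²/(N·c) + f = 188²/(1.2 × 0.047) + 188 = 35344/0.0564 + 188 ≈ 626854.7 mm ≈ 626.9 m.
Near limit Dn = s·(H − f)/(H + s − 2f) = 40800 × (626854.7 − 188) / (626854.7 + 40800 − 2 × 188) = 40800 × 626666.7 / 667278.7 ≈ 38316.8 mm.
Far limit Df = s·(H − f)/(H − s) = 40800 × (626854.7 − 188) / (626854.7 − 40800) = 40800 × 626666.7 / 586054.7 ≈ 43627.3 mm.
Depth of field = Df − Dn = 43627.3 − 38316.8 ≈ 5310.5 mm ≈ 5.31 m.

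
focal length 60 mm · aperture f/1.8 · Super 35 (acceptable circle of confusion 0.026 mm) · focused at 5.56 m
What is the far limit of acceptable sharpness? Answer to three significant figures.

5.99 m

Hyperfocal distance H = f²/(N·c) + f = 60²/(1.8 × 0.026) + 60 = 3600/0.0468 + 60 ≈ 76983.1 mm ≈ 76.98 m.
Far limit Df = s·(H − f)/(H − s) = 5560 × (76983.1 − 60) / (76983.1 − 5560) = 5560 × 76923.1 / 71423.1 ≈ 5988.2 mm ≈ 5.99 m.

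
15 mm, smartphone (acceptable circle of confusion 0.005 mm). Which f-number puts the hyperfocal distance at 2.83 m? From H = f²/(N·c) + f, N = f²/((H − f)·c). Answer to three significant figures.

f/16

Rearrange H = f²/(N·c) + f for N: N = f² / ((H − f)·c).
N = 15² / ((2830 − 15) × 0.005) = 225 / 14.08 ≈ 16.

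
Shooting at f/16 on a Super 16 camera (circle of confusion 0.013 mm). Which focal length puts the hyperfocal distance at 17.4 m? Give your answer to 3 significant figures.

60.1 mm

From H = f²/(N·c) + f, with f ≪ H: f ≈ √(H·N·c) = √(17400 × 16 × 0.013) = √3619.2 ≈ 60.16 mm.
Exact: f² + N·c·f − N·c·H = 0 ⇒ f = (−N·c + √((N·c)² + 4·N·c·H))/2 = (−0.208 + √14477)/2 ≈ 60.056 mm ≈ 60.1 mm.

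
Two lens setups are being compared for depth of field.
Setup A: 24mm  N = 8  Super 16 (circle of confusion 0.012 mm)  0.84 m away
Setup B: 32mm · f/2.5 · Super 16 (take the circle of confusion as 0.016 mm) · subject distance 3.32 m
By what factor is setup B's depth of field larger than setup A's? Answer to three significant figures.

3.73

Setup A: H = 24²/(8×0.012) + 24 ≈ 6024.0 mm; DoF = Df − Dn = 972.22 − 739.44 ≈ 232.78 mm.
Setup B: H = 32²/(2.5×0.016) + 32 ≈ 25632.0 mm; DoF = Df − Dn = 3809.25 − 2942.12 ≈ 867.13 mm.
Ratio = 867.13 / 232.78 ≈ 3.73.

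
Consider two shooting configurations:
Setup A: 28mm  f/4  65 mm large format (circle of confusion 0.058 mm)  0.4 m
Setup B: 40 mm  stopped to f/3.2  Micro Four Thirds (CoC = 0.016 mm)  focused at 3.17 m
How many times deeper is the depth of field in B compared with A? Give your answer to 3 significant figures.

Setup A: H = 28²/(4×0.058) + 28 ≈ 3407.3 mm; DoF = Df − Dn = 449.479 − 360.334 ≈ 89.145 mm.
Setup B: H = 40²/(3.2×0.016) + 40 ≈ 31290.0 mm; DoF = Df − Dn = 3522.85 − 2881.40 ≈ 641.45 mm.
Ratio = 641.45 / 89.145 ≈ 7.20.

7.20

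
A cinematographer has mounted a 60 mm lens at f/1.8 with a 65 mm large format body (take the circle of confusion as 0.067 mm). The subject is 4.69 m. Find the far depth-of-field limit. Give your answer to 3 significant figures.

Hyperfocal distance H = f²/(N·c) + f = 60²/(1.8 × 0.067) + 60 = 3600/0.1206 + 60 ≈ 29910.7 mm ≈ 29.91 m.
Far limit Df = s·(H − f)/(H − s) = 4690 × (29910.7 − 60) / (29910.7 − 4690) = 4690 × 29850.7 / 25220.7 ≈ 5551.0 mm ≈ 5.55 m.

5.55 m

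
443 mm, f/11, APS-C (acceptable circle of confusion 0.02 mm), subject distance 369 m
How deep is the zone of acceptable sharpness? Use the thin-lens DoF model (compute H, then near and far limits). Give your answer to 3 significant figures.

368 m

Hyperfocal distance H = f²/(N·c) + f = 443²/(11 × 0.02) + 443 = 196249/0.22 + 443 ≈ 892483.9 mm ≈ 892.5 m.
Near limit Dn = s·(H − f)/(H + s − 2f) = 369000 × (892483.9 − 443) / (892483.9 + 369000 − 2 × 443) = 369000 × 892040.9 / 1260597.9 ≈ 261117 mm.
Far limit Df = s·(H − f)/(H − s) = 369000 × (892483.9 − 443) / (892483.9 − 369000) = 369000 × 892040.9 / 523483.9 ≈ 628793 mm.
Depth of field = Df − Dn = 628793 − 261117 ≈ 367676 mm ≈ 368 m.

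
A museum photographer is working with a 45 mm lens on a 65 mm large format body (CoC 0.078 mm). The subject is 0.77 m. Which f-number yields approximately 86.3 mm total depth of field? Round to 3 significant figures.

Write h = H − f = f²/(N·c). The thin-lens limits are Dn = s·h/(h + (s−f)) and Df = s·h/(h − (s−f)), so DoF = Df − Dn = 2·s·(s−f)·h / (h² − (s−f)²).
That is a quadratic in h: DoF·h² − 2·s·(s−f)·h − DoF·(s−f)² = 0 ⇒ h = (s−f)·(s + √(s² + DoF²)) / DoF = 725 × (770 + √(770² + 86.3²)) / 86.3 = 725 × (770 + 774.821) / 86.3 ≈ 12978 mm.
Then N = f²/(c·h) = 45² / (0.078 × 12978) = 2025 / 1012.3 ≈ 2.00.

f/2.00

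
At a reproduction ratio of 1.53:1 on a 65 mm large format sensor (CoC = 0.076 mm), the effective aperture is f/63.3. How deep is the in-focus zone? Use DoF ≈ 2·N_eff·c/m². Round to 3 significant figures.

At magnification m, DoF ≈ 2·N_eff·c/m² = 2 × 63.3 × 0.076 / 1.53² = 9.622 / 2.341 ≈ 4.11 mm.

4.11 mm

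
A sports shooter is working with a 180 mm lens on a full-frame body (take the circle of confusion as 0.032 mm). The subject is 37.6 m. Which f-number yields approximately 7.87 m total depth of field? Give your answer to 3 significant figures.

f/2.80

Write h = H − f = f²/(N·c). The thin-lens limits are Dn = s·h/(h + (s−f)) and Df = s·h/(h − (s−f)), so DoF = Df − Dn = 2·s·(s−f)·h / (h² − (s−f)²).
That is a quadratic in h: DoF·h² − 2·s·(s−f)·h − DoF·(s−f)² = 0 ⇒ h = (s−f)·(s + √(s² + DoF²)) / DoF = 37420 × (37600 + √(37600² + 7870²)) / 7870 = 37420 × (37600 + 38414.8) / 7870 ≈ 361433 mm.
Then N = f²/(c·h) = 180² / (0.032 × 361433) = 32400 / 11566 ≈ 2.80.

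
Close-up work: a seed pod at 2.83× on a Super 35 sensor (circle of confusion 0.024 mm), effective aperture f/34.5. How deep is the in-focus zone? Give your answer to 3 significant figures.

0.207 mm

At magnification m, DoF ≈ 2·N_eff·c/m² = 2 × 34.5 × 0.024 / 2.83² = 1.656 / 8.009 ≈ 0.207 mm.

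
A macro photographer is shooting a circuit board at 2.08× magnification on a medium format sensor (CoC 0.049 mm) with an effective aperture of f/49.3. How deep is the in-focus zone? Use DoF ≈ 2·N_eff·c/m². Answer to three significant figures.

At magnification m, DoF ≈ 2·N_eff·c/m² = 2 × 49.3 × 0.049 / 2.08² = 4.831 / 4.326 ≈ 1.12 mm.

1.12 mm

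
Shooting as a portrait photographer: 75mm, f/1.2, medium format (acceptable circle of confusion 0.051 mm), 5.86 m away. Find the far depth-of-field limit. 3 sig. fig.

Hyperfocal distance H = f²/(N·c) + f = 75²/(1.2 × 0.051) + 75 = 5625/0.0612 + 75 ≈ 91986.8 mm ≈ 91.99 m.
Far limit Df = s·(H − f)/(H − s) = 5860 × (91986.8 − 75) / (91986.8 − 5860) = 5860 × 91911.8 / 86126.8 ≈ 6253.6 mm ≈ 6.25 m.

6.25 m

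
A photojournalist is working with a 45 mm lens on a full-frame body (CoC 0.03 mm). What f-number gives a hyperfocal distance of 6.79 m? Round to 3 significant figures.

f/10

Rearrange H = f²/(N·c) + f for N: N = f² / ((H − f)·c).
N = 45² / ((6790 − 45) × 0.03) = 2025 / 202.3 ≈ 10.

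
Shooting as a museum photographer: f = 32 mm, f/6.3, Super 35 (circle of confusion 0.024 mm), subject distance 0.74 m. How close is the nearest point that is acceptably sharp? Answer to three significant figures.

0.670 m

Hyperfocal distance H = f²/(N·c) + f = 32²/(6.3 × 0.024) + 32 = 1024/0.1512 + 32 ≈ 6804.5 mm ≈ 6.804 m.
Near limit Dn = s·(H − f)/(H + s − 2f) = 740 × (6804.5 − 32) / (6804.5 + 740 − 2 × 32) = 740 × 6772.5 / 7480.5 ≈ 669.96 mm ≈ 0.670 m.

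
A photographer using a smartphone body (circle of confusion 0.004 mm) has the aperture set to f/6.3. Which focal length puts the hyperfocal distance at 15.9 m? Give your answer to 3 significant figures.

20.0 mm

From H = f²/(N·c) + f, with f ≪ H: f ≈ √(H·N·c) = √(15900 × 6.3 × 0.004) = √400.68 ≈ 20.02 mm.
The +f correction barely moves this — solving exactly, f² + N·c·f − N·c·H = 0 ⇒ f = (−N·c + √((N·c)² + 4·N·c·H))/2 = (−0.0252 + √1602.7)/2 ≈ 20.004 mm, so f ≈ 20.0 mm.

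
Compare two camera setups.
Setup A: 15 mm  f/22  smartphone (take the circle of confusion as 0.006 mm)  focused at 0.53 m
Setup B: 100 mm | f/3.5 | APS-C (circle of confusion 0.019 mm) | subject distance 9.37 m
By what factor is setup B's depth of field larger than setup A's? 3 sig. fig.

3.29

Setup A: H = 15²/(22×0.006) + 15 ≈ 1719.5 mm; DoF = Df − Dn = 759.46 − 407.02 ≈ 352.44 mm.
Setup B: H = 100²/(3.5×0.019) + 100 ≈ 150475.9 mm; DoF = Df − Dn = 9985.6 − 8825.9 ≈ 1159.7 mm.
Ratio = 1159.7 / 352.44 ≈ 3.29.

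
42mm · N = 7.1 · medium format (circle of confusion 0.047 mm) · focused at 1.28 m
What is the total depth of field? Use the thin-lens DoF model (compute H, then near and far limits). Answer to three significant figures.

0.634 m

Hyperfocal distance H = f²/(N·c) + f = 42²/(7.1 × 0.047) + 42 = 1764/0.3337 + 42 ≈ 5328.2 mm ≈ 5.328 m.
Near limit Dn = s·(H − f)/(H + s − 2f) = 1280 × (5328.2 − 42) / (5328.2 + 1280 − 2 × 42) = 1280 × 5286.2 / 6524.2 ≈ 1037.11 mm.
Far limit Df = s·(H − f)/(H − s) = 1280 × (5328.2 − 42) / (5328.2 − 1280) = 1280 × 5286.2 / 4048.2 ≈ 1671.44 mm.
Depth of field = Df − Dn = 1671.44 − 1037.11 ≈ 634.33 mm ≈ 0.634 m.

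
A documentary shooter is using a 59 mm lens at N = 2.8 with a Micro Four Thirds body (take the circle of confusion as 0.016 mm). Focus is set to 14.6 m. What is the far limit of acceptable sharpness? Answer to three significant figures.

Hyperfocal distance H = f²/(N·c) + f = 59²/(2.8 × 0.016) + 59 = 3481/0.0448 + 59 ≈ 77759.9 mm ≈ 77.76 m.
Far limit Df = s·(H − f)/(H − s) = 14600 × (77759.9 − 59) / (77759.9 − 14600) = 14600 × 77700.9 / 63159.9 ≈ 17961 mm ≈ 18.0 m.

18.0 m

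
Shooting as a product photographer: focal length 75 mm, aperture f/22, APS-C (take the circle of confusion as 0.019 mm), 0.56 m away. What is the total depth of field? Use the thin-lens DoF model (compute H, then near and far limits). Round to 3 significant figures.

40.4 mm

Hyperfocal distance H = f²/(N·c) + f = 75²/(22 × 0.019) + 75 = 5625/0.418 + 75 ≈ 13531.9 mm ≈ 13.53 m.
Near limit Dn = s·(H − f)/(H + s − 2f) = 560 × (13531.9 − 75) / (13531.9 + 560 − 2 × 75) = 560 × 13456.9 / 13941.9 ≈ 540.519 mm.
Far limit Df = s·(H − f)/(H − s) = 560 × (13531.9 − 75) / (13531.9 − 560) = 560 × 13456.9 / 12971.9 ≈ 580.938 mm.
Depth of field = Df − Dn = 580.938 − 540.519 ≈ 40.419 mm.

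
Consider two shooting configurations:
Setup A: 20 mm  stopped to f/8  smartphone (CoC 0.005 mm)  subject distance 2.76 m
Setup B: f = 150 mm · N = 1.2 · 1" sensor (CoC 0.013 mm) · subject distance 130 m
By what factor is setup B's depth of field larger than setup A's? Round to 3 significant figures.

14.4

Setup A: H = 20²/(8×0.005) + 20 ≈ 10020.0 mm; DoF = Df − Dn = 3801.7 − 2166.4 ≈ 1635.3 mm.
Setup B: H = 150²/(1.2×0.013) + 150 ≈ 1442457.7 mm; DoF = Df − Dn = 142862 − 119263 ≈ 23599 mm.
Ratio = 23599 / 1635.3 ≈ 14.4.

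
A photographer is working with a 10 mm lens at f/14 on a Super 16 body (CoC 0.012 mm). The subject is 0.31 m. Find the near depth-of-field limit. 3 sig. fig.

Hyperfocal distance H = f²/(N·c) + f = 10²/(14 × 0.012) + 10 = 100/0.168 + 10 ≈ 605.2 mm ≈ 0.605 m.
Near limit Dn = s·(H − f)/(H + s − 2f) = 310 × (605.2 − 10) / (605.2 + 310 − 2 × 10) = 310 × 595.2 / 895.2 ≈ 206.12 mm.

206 mm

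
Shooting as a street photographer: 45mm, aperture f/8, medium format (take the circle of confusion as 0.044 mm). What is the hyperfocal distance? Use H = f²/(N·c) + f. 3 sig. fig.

Hyperfocal distance H = f²/(N·c) + f = 45²/(8 × 0.044) + 45 = 2025/0.352 + 45 ≈ 5797.8 mm ≈ 5.80 m.

5.80 m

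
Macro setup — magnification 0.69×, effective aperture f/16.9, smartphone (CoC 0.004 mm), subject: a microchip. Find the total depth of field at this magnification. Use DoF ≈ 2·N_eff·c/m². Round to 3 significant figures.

0.284 mm

At magnification m, DoF ≈ 2·N_eff·c/m² = 2 × 16.9 × 0.004 / 0.69² = 0.1352 / 0.4761 ≈ 0.284 mm.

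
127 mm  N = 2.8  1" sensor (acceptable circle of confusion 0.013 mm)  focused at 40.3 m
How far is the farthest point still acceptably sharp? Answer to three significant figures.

44.3 m

Hyperfocal distance H = f²/(N·c) + f = 127²/(2.8 × 0.013) + 127 = 16129/0.0364 + 127 ≈ 443231.4 mm ≈ 443.2 m.
Far limit Df = s·(H − f)/(H − s) = 40300 × (443231.4 − 127) / (443231.4 − 40300) = 40300 × 443104.4 / 402931.4 ≈ 44318 mm ≈ 44.3 m.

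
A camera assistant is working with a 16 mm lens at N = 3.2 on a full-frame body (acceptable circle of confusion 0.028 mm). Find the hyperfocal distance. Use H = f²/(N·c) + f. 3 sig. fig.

2.87 m

Hyperfocal distance H = f²/(N·c) + f = 16²/(3.2 × 0.028) + 16 = 256/0.0896 + 16 ≈ 2873.1 mm ≈ 2.87 m.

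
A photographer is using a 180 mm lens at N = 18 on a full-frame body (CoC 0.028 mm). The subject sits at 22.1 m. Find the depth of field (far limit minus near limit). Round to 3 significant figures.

Hyperfocal distance H = f²/(N·c) + f = 180²/(18 × 0.028) + 180 = 32400/0.504 + 180 ≈ 64465.7 mm ≈ 64.47 m.
Near limit Dn = s·(H − f)/(H + s − 2f) = 22100 × (64465.7 − 180) / (64465.7 + 22100 − 2 × 180) = 22100 × 64285.7 / 86205.7 ≈ 16481 mm.
Far limit Df = s·(H − f)/(H − s) = 22100 × (64465.7 − 180) / (64465.7 − 22100) = 22100 × 64285.7 / 42365.7 ≈ 33535 mm.
Depth of field = Df − Dn = 33535 − 16481 ≈ 17054 mm ≈ 17.1 m.

17.1 m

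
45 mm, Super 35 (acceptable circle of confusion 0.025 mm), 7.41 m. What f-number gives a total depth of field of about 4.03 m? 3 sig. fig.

Write h = H − f = f²/(N·c). The thin-lens limits are Dn = s·h/(h + (s−f)) and Df = s·h/(h − (s−f)), so DoF = Df − Dn = 2·s·(s−f)·h / (h² − (s−f)²).
That is a quadratic in h: DoF·h² − 2·s·(s−f)·h − DoF·(s−f)² = 0 ⇒ h = (s−f)·(s + √(s² + DoF²)) / DoF = 7365 × (7410 + √(7410² + 4030²)) / 4030 = 7365 × (7410 + 8434.99) / 4030 ≈ 28957 mm.
Then N = f²/(c·h) = 45² / (0.025 × 28957) = 2025 / 723.94 ≈ 2.80.

f/2.80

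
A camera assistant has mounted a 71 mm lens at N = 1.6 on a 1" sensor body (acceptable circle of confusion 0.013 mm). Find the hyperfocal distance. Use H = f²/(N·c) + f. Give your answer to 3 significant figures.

242 m

Hyperfocal distance H = f²/(N·c) + f = 71²/(1.6 × 0.013) + 71 = 5041/0.0208 + 71 ≈ 242426.8 mm ≈ 242 m.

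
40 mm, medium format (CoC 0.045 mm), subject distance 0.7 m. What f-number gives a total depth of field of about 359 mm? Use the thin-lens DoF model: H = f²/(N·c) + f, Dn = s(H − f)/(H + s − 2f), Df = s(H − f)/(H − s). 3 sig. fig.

Write h = H − f = f²/(N·c). The thin-lens limits are Dn = s·h/(h + (s−f)) and Df = s·h/(h − (s−f)), so DoF = Df − Dn = 2·s·(s−f)·h / (h² − (s−f)²).
That is a quadratic in h: DoF·h² − 2·s·(s−f)·h − DoF·(s−f)² = 0 ⇒ h = (s−f)·(s + √(s² + DoF²)) / DoF = 660 × (700 + √(700² + 359²)) / 359 = 660 × (700 + 786.690) / 359 ≈ 2733.2 mm.
Then N = f²/(c·h) = 40² / (0.045 × 2733.2) = 1600 / 122.99 ≈ 13.

f/13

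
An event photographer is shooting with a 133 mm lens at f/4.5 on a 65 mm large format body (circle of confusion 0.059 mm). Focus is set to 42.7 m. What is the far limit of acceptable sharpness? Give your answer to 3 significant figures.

Hyperfocal distance H = f²/(N·c) + f = 133²/(4.5 × 0.059) + 133 = 17689/0.2655 + 133 ≈ 66758.2 mm ≈ 66.76 m.
Far limit Df = s·(H − f)/(H − s) = 42700 × (66758.2 − 133) / (66758.2 − 42700) = 42700 × 66625.2 / 24058.2 ≈ 118250 mm ≈ 118 m.

118 m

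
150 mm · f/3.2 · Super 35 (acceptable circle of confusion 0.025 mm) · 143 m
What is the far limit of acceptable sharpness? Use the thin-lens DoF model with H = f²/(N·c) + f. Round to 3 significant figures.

291 m

Hyperfocal distance H = f²/(N·c) + f = 150²/(3.2 × 0.025) + 150 = 22500/0.08 + 150 ≈ 281400.0 mm ≈ 281.4 m.
Far limit Df = s·(H − f)/(H − s) = 143000 × (281400.0 − 150) / (281400.0 − 143000) = 143000 × 281250.0 / 138400.0 ≈ 290598 mm ≈ 291 m.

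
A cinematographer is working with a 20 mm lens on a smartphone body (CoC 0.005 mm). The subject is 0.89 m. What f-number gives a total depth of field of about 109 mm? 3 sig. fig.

Write h = H − f = f²/(N·c). The thin-lens limits are Dn = s·h/(h + (s−f)) and Df = s·h/(h − (s−f)), so DoF = Df − Dn = 2·s·(s−f)·h / (h² − (s−f)²).
That is a quadratic in h: DoF·h² − 2·s·(s−f)·h − DoF·(s−f)² = 0 ⇒ h = (s−f)·(s + √(s² + DoF²)) / DoF = 870 × (890 + √(890² + 109²)) / 109 = 870 × (890 + 896.650) / 109 ≈ 14260 mm.
Then N = f²/(c·h) = 20² / (0.005 × 14260) = 400 / 71.302 ≈ 5.61.

f/5.61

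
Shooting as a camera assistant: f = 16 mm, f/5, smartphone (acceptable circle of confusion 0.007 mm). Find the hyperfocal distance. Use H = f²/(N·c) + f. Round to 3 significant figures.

Hyperfocal distance H = f²/(N·c) + f = 16²/(5 × 0.007) + 16 = 256/0.035 + 16 ≈ 7330.3 mm ≈ 7.33 m.

7.33 m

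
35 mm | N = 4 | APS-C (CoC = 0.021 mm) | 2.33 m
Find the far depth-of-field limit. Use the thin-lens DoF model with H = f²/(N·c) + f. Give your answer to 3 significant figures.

2.77 m

Hyperfocal distance H = f²/(N·c) + f = 35²/(4 × 0.021) + 35 = 1225/0.084 + 35 ≈ 14618.3 mm ≈ 14.62 m.
Far limit Df = s·(H − f)/(H − s) = 2330 × (14618.3 − 35) / (14618.3 − 2330) = 2330 × 14583.3 / 12288.3 ≈ 2765.2 mm ≈ 2.77 m.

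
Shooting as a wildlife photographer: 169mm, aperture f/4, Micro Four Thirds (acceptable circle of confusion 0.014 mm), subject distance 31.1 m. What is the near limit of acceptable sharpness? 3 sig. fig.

29.3 m

Hyperfocal distance H = f²/(N·c) + f = 169²/(4 × 0.014) + 169 = 28561/0.056 + 169 ≈ 510186.9 mm ≈ 510.2 m.
Near limit Dn = s·(H − f)/(H + s − 2f) = 31100 × (510186.9 − 169) / (510186.9 + 31100 − 2 × 169) = 31100 × 510017.9 / 540948.9 ≈ 29322 mm ≈ 29.3 m.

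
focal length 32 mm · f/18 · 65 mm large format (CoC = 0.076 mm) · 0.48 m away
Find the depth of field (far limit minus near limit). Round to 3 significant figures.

0.895 m

Hyperfocal distance H = f²/(N·c) + f = 32²/(18 × 0.076) + 32 = 1024/1.368 + 32 ≈ 780.5 mm ≈ 0.781 m.
Near limit Dn = s·(H − f)/(H + s − 2f) = 480 × (780.5 − 32) / (780.5 + 480 − 2 × 32) = 480 × 748.5 / 1196.5 ≈ 300.28 mm.
Far limit Df = s·(H − f)/(H − s) = 480 × (780.5 − 32) / (780.5 − 480) = 480 × 748.5 / 300.5 ≈ 1195.52 mm.
Depth of field = Df − Dn = 1195.52 − 300.28 ≈ 895.24 mm ≈ 0.895 m.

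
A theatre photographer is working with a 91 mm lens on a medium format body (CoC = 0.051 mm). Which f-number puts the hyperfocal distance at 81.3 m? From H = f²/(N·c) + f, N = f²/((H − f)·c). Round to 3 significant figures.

f/2.00

Rearrange H = f²/(N·c) + f for N: N = f² / ((H − f)·c).
N = 91² / ((81300 − 91) × 0.051) = 8281 / 4142 ≈ 2.00.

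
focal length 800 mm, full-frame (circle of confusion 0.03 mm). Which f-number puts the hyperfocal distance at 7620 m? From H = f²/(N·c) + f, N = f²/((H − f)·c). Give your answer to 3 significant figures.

Rearrange H = f²/(N·c) + f for N: N = f² / ((H − f)·c).
N = 800² / ((7620000 − 800) × 0.03) = 640000 / 228576 ≈ 2.80.

f/2.80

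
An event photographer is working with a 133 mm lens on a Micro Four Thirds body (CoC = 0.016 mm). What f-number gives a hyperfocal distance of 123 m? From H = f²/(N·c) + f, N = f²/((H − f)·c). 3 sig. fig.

f/9

Rearrange H = f²/(N·c) + f for N: N = f² / ((H − f)·c).
N = 133² / ((123000 − 133) × 0.016) = 17689 / 1966 ≈ 9.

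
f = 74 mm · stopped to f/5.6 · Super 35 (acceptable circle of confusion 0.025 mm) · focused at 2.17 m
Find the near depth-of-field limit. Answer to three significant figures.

Hyperfocal distance H = f²/(N·c) + f = 74²/(5.6 × 0.025) + 74 = 5476/0.14 + 74 ≈ 39188.3 mm ≈ 39.19 m.
Near limit Dn = s·(H − f)/(H + s − 2f) = 2170 × (39188.3 − 74) / (39188.3 + 2170 − 2 × 74) = 2170 × 39114.3 / 41210.3 ≈ 2059.6 mm ≈ 2.06 m.

2.06 m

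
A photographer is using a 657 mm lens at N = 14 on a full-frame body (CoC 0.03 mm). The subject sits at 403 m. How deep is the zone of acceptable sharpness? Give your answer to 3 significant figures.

Hyperfocal distance H = f²/(N·c) + f = 657²/(14 × 0.03) + 657 = 431649/0.42 + 657 ≈ 1028392.7 mm ≈ 1028 m.
Near limit Dn = s·(H − f)/(H + s − 2f) = 403000 × (1028392.7 − 657) / (1028392.7 + 403000 − 2 × 657) = 403000 × 1027735.7 / 1430078.7 ≈ 289619 mm.
Far limit Df = s·(H − f)/(H − s) = 403000 × (1028392.7 − 657) / (1028392.7 − 403000) = 403000 × 1027735.7 / 625392.7 ≈ 662268 mm.
Depth of field = Df − Dn = 662268 − 289619 ≈ 372649 mm ≈ 373 m.

373 m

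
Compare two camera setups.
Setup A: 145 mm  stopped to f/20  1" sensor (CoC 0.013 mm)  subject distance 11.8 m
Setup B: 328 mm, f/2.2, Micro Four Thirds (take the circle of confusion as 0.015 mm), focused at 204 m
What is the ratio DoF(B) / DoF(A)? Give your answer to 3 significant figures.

7.37

Setup A: H = 145²/(20×0.013) + 145 ≈ 81010.4 mm; DoF = Df − Dn = 13787.1 − 10313.5 ≈ 3473.6 mm.
Setup B: H = 328²/(2.2×0.015) + 328 ≈ 3260449.2 mm; DoF = Df − Dn = 217594 − 192005 ≈ 25589 mm.
Ratio = 25589 / 3473.6 ≈ 7.37.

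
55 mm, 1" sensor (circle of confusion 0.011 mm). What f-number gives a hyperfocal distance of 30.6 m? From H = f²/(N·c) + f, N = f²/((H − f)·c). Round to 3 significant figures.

f/9

Rearrange H = f²/(N·c) + f for N: N = f² / ((H − f)·c).
N = 55² / ((30600 − 55) × 0.011) = 3025 / 336.0 ≈ 9.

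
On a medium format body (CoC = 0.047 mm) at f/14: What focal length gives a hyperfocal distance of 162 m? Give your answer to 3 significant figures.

From H = f²/(N·c) + f, with f ≪ H: f ≈ √(H·N·c) = √(162000 × 14 × 0.047) = √106596 ≈ 326.5 mm.
Exact: f² + N·c·f − N·c·H = 0 ⇒ f = (−N·c + √((N·c)² + 4·N·c·H))/2 = (−0.658 + √426384)/2 ≈ 326.16 mm ≈ 326 mm.

326 mm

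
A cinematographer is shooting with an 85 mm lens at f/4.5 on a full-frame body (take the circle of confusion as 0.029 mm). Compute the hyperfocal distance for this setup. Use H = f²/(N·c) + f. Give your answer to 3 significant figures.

55.4 m

Hyperfocal distance H = f²/(N·c) + f = 85²/(4.5 × 0.029) + 85 = 7225/0.1305 + 85 ≈ 55449.0 mm ≈ 55.4 m.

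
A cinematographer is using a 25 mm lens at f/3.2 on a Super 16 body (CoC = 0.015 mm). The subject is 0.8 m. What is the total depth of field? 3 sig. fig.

95.6 mm

Hyperfocal distance H = f²/(N·c) + f = 25²/(3.2 × 0.015) + 25 = 625/0.048 + 25 ≈ 13045.8 mm ≈ 13.05 m.
Near limit Dn = s·(H − f)/(H + s − 2f) = 800 × (13045.8 − 25) / (13045.8 + 800 − 2 × 25) = 800 × 13020.8 / 13795.8 ≈ 755.059 mm.
Far limit Df = s·(H − f)/(H − s) = 800 × (13045.8 − 25) / (13045.8 − 800) = 800 × 13020.8 / 12245.8 ≈ 850.629 mm.
Depth of field = Df − Dn = 850.629 − 755.059 ≈ 95.570 mm.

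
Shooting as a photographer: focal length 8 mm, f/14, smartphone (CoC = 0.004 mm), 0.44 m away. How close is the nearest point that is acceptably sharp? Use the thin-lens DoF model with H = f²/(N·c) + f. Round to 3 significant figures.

Hyperfocal distance H = f²/(N·c) + f = 8²/(14 × 0.004) + 8 = 64/0.056 + 8 ≈ 1150.9 mm ≈ 1.151 m.
Near limit Dn = s·(H − f)/(H + s − 2f) = 440 × (1150.9 − 8) / (1150.9 + 440 − 2 × 8) = 440 × 1142.9 / 1574.9 ≈ 319.30 mm.

319 mm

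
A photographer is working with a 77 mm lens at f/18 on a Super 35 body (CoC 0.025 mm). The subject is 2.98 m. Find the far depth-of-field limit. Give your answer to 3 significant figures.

Hyperfocal distance H = f²/(N·c) + f = 77²/(18 × 0.025) + 77 = 5929/0.45 + 77 ≈ 13252.6 mm ≈ 13.25 m.
Far limit Df = s·(H − f)/(H − s) = 2980 × (13252.6 − 77) / (13252.6 − 2980) = 2980 × 13175.6 / 10272.6 ≈ 3822.1 mm ≈ 3.82 m.

3.82 m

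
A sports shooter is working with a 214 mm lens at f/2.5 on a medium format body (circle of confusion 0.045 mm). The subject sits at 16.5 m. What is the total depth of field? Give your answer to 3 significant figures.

1.32 m

Hyperfocal distance H = f²/(N·c) + f = 214²/(2.5 × 0.045) + 214 = 45796/0.1125 + 214 ≈ 407289.6 mm ≈ 407.3 m.
Near limit Dn = s·(H − f)/(H + s − 2f) = 16500 × (407289.6 − 214) / (407289.6 + 16500 − 2 × 214) = 16500 × 407075.6 / 423361.6 ≈ 15865.3 mm.
Far limit Df = s·(H − f)/(H − s) = 16500 × (407289.6 − 214) / (407289.6 − 16500) = 16500 × 407075.6 / 390789.6 ≈ 17187.6 mm.
Depth of field = Df − Dn = 17187.6 − 15865.3 ≈ 1322.3 mm ≈ 1.32 m.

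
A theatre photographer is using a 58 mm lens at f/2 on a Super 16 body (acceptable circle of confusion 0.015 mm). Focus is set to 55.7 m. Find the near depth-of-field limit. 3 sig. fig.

37.2 m

Hyperfocal distance H = f²/(N·c) + f = 58²/(2 × 0.015) + 58 = 3364/0.03 + 58 ≈ 112191.3 mm ≈ 112.2 m.
Near limit Dn = s·(H − f)/(H + s − 2f) = 55700 × (112191.3 − 58) / (112191.3 + 55700 − 2 × 58) = 55700 × 112133.3 / 167775.3 ≈ 37227 mm ≈ 37.2 m.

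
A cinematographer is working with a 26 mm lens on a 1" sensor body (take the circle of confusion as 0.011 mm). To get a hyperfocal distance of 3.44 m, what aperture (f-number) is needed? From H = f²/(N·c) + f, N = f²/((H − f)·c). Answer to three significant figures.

Rearrange H = f²/(N·c) + f for N: N = f² / ((H − f)·c).
N = 26² / ((3440 − 26) × 0.011) = 676 / 37.55 ≈ 18.

f/18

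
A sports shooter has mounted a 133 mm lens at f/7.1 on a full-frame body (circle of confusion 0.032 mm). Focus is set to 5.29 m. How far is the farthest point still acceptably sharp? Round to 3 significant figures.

Hyperfocal distance H = f²/(N·c) + f = 133²/(7.1 × 0.032) + 133 = 17689/0.2272 + 133 ≈ 77989.5 mm ≈ 77.99 m.
Far limit Df = s·(H − f)/(H − s) = 5290 × (77989.5 − 133) / (77989.5 − 5290) = 5290 × 77856.5 / 72699.5 ≈ 5665.3 mm ≈ 5.67 m.

5.67 m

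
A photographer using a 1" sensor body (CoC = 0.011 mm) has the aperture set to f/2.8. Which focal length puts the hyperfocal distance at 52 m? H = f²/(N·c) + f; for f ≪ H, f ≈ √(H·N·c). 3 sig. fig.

From H = f²/(N·c) + f, with f ≪ H: f ≈ √(H·N·c) = √(52000 × 2.8 × 0.011) = √1601.6 ≈ 40.02 mm.
The +f correction barely moves this — solving exactly, f² + N·c·f − N·c·H = 0 ⇒ f = (−N·c + √((N·c)² + 4·N·c·H))/2 = (−0.0308 + √6406.4)/2 ≈ 40.005 mm, so f ≈ 40.0 mm.

40.0 mm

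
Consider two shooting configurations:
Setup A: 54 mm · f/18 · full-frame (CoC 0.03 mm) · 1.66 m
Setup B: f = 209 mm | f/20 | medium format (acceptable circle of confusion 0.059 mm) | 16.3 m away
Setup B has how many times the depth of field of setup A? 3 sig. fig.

Setup A: H = 54²/(18×0.03) + 54 ≈ 5454.0 mm; DoF = Df − Dn = 2362.7 − 1279.5 ≈ 1083.2 mm.
Setup B: H = 209²/(20×0.059) + 209 ≈ 37226.8 mm; DoF = Df − Dn = 28833 − 11361 ≈ 17472 mm.
Ratio = 17472 / 1083.2 ≈ 16.1.

16.1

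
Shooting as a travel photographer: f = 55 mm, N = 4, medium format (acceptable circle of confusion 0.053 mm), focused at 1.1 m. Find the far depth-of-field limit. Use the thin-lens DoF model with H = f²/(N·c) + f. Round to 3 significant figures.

Hyperfocal distance H = f²/(N·c) + f = 55²/(4 × 0.053) + 55 = 3025/0.212 + 55 ≈ 14323.9 mm ≈ 14.32 m.
Far limit Df = s·(H − f)/(H − s) = 1100 × (14323.9 − 55) / (14323.9 − 1100) = 1100 × 14268.9 / 13223.9 ≈ 1186.9 mm ≈ 1.19 m.

1.19 m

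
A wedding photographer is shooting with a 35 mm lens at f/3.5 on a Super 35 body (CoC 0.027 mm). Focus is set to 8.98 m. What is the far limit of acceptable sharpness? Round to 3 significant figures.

29.0 m

Hyperfocal distance H = f²/(N·c) + f = 35²/(3.5 × 0.027) + 35 = 1225/0.0945 + 35 ≈ 12998.0 mm ≈ 13.00 m.
Far limit Df = s·(H − f)/(H − s) = 8980 × (12998.0 − 35) / (12998.0 − 8980) = 8980 × 12963.0 / 4018.0 ≈ 28972 mm ≈ 29.0 m.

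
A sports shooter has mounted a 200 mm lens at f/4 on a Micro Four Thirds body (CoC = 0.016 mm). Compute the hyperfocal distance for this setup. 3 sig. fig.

Hyperfocal distance H = f²/(N·c) + f = 200²/(4 × 0.016) + 200 = 40000/0.064 + 200 ≈ 625200.0 mm ≈ 625 m.

625 m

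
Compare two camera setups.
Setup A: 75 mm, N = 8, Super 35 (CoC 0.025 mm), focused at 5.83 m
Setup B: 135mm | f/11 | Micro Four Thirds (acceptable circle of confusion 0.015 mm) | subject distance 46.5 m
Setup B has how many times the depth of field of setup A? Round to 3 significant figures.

Setup A: H = 75²/(8×0.025) + 75 ≈ 28200.0 mm; DoF = Df − Dn = 7329.9 − 4839.7 ≈ 2490.2 mm.
Setup B: H = 135²/(11×0.015) + 135 ≈ 110589.5 mm; DoF = Df − Dn = 80140 − 32752 ≈ 47388 mm.
Ratio = 47388 / 2490.2 ≈ 19.0.

19.0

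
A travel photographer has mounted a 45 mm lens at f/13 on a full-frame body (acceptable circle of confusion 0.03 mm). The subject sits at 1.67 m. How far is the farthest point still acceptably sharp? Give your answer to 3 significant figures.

2.43 m

Hyperfocal distance H = f²/(N·c) + f = 45²/(13 × 0.03) + 45 = 2025/0.39 + 45 ≈ 5237.3 mm ≈ 5.237 m.
Far limit Df = s·(H − f)/(H − s) = 1670 × (5237.3 − 45) / (5237.3 − 1670) = 1670 × 5192.3 / 3567.3 ≈ 2430.7 mm ≈ 2.43 m.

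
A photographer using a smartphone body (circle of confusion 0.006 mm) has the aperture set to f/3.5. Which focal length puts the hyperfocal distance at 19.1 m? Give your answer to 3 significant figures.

20.0 mm

From H = f²/(N·c) + f, with f ≪ H: f ≈ √(H·N·c) = √(19100 × 3.5 × 0.006) = √401.10 ≈ 20.03 mm.
The +f correction barely moves this — solving exactly, f² + N·c·f − N·c·H = 0 ⇒ f = (−N·c + √((N·c)² + 4·N·c·H))/2 = (−0.021 + √1604.4)/2 ≈ 20.017 mm, so f ≈ 20.0 mm.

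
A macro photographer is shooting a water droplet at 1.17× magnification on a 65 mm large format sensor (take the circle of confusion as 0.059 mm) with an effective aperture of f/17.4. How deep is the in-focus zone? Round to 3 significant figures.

At magnification m, DoF ≈ 2·N_eff·c/m² = 2 × 17.4 × 0.059 / 1.17² = 2.053 / 1.369 ≈ 1.5 mm.

1.50 mm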